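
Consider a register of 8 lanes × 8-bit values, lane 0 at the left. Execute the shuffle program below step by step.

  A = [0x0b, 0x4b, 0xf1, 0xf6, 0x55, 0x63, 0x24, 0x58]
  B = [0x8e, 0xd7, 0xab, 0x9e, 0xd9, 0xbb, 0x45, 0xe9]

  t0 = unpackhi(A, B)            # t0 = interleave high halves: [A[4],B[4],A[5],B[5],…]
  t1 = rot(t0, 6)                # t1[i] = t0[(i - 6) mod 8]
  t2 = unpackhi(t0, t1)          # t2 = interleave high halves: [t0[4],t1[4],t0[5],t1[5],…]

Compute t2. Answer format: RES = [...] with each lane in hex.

RES = [ 0x24  0x58  0x45  0xe9  0x58  0x55  0xe9  0xd9 ]

→ t0 |55|d9|63|bb|24|45|58|e9|
→ t1 |63|bb|24|45|58|e9|55|d9|
→ t2 |24|58|45|e9|58|55|e9|d9|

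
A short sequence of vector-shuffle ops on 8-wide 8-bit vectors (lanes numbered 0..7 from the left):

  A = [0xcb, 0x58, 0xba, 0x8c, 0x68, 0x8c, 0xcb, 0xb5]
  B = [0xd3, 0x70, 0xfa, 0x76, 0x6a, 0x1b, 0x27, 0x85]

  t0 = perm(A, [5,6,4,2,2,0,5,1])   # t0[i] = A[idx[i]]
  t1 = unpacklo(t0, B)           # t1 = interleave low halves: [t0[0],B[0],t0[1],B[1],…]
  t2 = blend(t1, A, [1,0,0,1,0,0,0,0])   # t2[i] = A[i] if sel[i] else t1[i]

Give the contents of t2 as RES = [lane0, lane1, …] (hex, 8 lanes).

RES = [ 0xcb  0xd3  0xcb  0x8c  0x68  0xfa  0xba  0x76 ]

→ t0 |8c|cb|68|ba|ba|cb|8c|58|
→ t1 |8c|d3|cb|70|68|fa|ba|76|
→ t2 |cb|d3|cb|8c|68|fa|ba|76|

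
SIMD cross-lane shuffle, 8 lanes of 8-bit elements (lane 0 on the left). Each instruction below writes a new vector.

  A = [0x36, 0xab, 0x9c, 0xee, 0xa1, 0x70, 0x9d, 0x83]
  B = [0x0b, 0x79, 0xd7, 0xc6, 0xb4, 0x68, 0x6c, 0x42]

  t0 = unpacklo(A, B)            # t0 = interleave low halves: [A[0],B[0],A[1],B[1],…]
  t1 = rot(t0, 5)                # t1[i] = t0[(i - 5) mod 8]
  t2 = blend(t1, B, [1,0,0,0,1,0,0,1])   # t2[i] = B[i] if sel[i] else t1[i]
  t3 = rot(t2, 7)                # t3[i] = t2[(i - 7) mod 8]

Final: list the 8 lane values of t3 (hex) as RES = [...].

t0 = [0x36, 0x0b, 0xab, 0x79, 0x9c, 0xd7, 0xee, 0xc6]
t1 = [0x79, 0x9c, 0xd7, 0xee, 0xc6, 0x36, 0x0b, 0xab]
t2 = [0x0b, 0x9c, 0xd7, 0xee, 0xb4, 0x36, 0x0b, 0x42]
t3 = [0x9c, 0xd7, 0xee, 0xb4, 0x36, 0x0b, 0x42, 0x0b]

RES = [ 0x9c  0xd7  0xee  0xb4  0x36  0x0b  0x42  0x0b ]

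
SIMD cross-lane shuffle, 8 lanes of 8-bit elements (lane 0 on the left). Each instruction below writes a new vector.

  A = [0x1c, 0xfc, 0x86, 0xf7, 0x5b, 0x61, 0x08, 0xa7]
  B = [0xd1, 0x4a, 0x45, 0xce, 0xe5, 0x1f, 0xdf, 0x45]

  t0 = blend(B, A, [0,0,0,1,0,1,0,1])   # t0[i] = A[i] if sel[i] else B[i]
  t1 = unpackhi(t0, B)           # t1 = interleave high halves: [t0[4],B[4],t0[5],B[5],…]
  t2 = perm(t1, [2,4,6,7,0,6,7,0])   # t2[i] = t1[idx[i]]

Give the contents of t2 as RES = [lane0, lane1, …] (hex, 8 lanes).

RES = [ 0x61  0xdf  0xa7  0x45  0xe5  0xa7  0x45  0xe5 ]

  t0: d1 4a 45 f7 e5 61 df a7
  t1: e5 e5 61 1f df df a7 45
  t2: 61 df a7 45 e5 a7 45 e5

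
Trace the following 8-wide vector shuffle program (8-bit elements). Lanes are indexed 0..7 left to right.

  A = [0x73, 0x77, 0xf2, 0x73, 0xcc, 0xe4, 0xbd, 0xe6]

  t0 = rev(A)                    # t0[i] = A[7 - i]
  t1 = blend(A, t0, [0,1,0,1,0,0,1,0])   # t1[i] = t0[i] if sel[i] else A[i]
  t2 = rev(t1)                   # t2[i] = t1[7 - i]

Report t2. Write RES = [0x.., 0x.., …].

RES = [ 0xe6  0x77  0xe4  0xcc  0xcc  0xf2  0xbd  0x73 ]

→ t0 |e6|bd|e4|cc|73|f2|77|73|
→ t1 |73|bd|f2|cc|cc|e4|77|e6|
→ t2 |e6|77|e4|cc|cc|f2|bd|73|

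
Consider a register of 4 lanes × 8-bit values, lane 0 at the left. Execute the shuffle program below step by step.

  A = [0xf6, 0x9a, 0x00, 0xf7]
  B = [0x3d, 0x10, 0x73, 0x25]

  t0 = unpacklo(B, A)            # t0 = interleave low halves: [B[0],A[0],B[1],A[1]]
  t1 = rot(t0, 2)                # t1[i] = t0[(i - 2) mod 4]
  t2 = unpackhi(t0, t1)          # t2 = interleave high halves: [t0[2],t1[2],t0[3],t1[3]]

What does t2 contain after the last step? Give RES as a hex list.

RES = [ 0x10  0x3d  0x9a  0xf6 ]

→ t0 |3d|f6|10|9a|
→ t1 |10|9a|3d|f6|
→ t2 |10|3d|9a|f6|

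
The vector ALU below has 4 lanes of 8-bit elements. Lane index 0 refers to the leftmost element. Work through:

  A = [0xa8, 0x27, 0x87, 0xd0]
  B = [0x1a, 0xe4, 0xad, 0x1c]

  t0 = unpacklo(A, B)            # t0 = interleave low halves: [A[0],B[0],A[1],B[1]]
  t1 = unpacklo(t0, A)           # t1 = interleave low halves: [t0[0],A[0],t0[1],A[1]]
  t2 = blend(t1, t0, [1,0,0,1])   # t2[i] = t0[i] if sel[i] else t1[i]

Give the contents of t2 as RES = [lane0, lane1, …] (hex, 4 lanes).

RES = [0xa8, 0xa8, 0x1a, 0xe4]

→ t0 |a8|1a|27|e4|
→ t1 |a8|a8|1a|27|
→ t2 |a8|a8|1a|e4|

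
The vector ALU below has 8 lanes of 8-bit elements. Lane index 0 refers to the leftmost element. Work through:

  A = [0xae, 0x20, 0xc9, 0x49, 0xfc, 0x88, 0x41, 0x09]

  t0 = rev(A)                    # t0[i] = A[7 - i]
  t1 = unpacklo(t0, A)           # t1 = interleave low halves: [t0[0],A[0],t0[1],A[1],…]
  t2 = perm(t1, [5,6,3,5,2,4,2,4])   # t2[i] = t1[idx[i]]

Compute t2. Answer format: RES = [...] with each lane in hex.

RES = [ 0xc9  0xfc  0x20  0xc9  0x41  0x88  0x41  0x88 ]

  t0: 09 41 88 fc 49 c9 20 ae
  t1: 09 ae 41 20 88 c9 fc 49
  t2: c9 fc 20 c9 41 88 41 88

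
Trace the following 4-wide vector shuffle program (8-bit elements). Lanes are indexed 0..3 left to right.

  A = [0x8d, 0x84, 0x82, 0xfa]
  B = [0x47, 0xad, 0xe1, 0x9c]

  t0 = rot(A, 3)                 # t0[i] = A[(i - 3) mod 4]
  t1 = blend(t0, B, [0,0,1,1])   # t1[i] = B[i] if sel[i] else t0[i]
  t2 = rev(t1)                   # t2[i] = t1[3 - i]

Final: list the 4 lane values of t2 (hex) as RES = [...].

RES = [ 0x9c  0xe1  0x82  0x84 ]

  t0: 84 82 fa 8d
  t1: 84 82 e1 9c
  t2: 9c e1 82 84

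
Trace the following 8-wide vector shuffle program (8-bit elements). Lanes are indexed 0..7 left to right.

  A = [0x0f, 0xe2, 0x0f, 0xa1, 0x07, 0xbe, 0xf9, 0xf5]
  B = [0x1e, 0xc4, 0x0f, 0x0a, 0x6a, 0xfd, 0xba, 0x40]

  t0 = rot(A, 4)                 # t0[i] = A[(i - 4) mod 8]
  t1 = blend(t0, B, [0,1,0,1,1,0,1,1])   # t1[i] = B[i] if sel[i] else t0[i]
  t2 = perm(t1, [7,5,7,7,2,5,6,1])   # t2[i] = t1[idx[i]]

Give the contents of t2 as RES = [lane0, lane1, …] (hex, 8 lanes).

→ t0 |07|be|f9|f5|0f|e2|0f|a1|
→ t1 |07|c4|f9|0a|6a|e2|ba|40|
→ t2 |40|e2|40|40|f9|e2|ba|c4|

RES = [ 0x40  0xe2  0x40  0x40  0xf9  0xe2  0xba  0xc4 ]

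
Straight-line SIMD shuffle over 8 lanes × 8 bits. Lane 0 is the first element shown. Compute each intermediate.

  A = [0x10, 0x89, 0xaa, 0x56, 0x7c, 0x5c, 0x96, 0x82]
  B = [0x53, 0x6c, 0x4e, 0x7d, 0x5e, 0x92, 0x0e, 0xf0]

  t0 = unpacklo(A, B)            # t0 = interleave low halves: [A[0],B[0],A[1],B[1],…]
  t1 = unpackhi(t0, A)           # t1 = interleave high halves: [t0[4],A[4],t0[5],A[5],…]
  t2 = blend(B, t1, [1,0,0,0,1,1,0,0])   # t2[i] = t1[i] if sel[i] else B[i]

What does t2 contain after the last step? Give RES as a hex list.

  t0: 10 53 89 6c aa 4e 56 7d
  t1: aa 7c 4e 5c 56 96 7d 82
  t2: aa 6c 4e 7d 56 96 0e f0

RES = [ 0xaa  0x6c  0x4e  0x7d  0x56  0x96  0x0e  0xf0 ]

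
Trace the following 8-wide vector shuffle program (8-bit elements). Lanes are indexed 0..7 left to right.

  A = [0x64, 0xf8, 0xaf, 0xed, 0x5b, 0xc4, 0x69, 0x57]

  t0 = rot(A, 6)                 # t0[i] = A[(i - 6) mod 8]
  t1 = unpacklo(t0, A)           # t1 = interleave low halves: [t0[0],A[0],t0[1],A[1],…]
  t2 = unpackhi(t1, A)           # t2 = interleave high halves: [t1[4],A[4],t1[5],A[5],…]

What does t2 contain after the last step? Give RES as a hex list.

RES = [ 0x5b  0x5b  0xaf  0xc4  0xc4  0x69  0xed  0x57 ]

t0 = [0xaf, 0xed, 0x5b, 0xc4, 0x69, 0x57, 0x64, 0xf8]
t1 = [0xaf, 0x64, 0xed, 0xf8, 0x5b, 0xaf, 0xc4, 0xed]
t2 = [0x5b, 0x5b, 0xaf, 0xc4, 0xc4, 0x69, 0xed, 0x57]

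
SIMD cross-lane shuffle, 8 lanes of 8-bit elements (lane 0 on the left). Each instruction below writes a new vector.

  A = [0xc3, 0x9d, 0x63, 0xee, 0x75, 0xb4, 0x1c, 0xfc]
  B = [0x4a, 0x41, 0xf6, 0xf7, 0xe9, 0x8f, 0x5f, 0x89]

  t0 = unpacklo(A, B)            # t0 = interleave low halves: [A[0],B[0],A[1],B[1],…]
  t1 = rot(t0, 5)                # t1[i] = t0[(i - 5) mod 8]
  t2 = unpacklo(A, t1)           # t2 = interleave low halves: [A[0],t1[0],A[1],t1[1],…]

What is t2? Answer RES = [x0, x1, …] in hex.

RES = [ 0xc3  0x41  0x9d  0x63  0x63  0xf6  0xee  0xee ]

t0 = [0xc3, 0x4a, 0x9d, 0x41, 0x63, 0xf6, 0xee, 0xf7]
t1 = [0x41, 0x63, 0xf6, 0xee, 0xf7, 0xc3, 0x4a, 0x9d]
t2 = [0xc3, 0x41, 0x9d, 0x63, 0x63, 0xf6, 0xee, 0xee]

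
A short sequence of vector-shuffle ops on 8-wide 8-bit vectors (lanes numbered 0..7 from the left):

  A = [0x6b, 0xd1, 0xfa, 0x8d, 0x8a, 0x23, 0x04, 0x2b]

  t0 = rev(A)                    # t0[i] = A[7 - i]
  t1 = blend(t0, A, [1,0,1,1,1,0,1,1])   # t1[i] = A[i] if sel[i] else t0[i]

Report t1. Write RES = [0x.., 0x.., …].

t0 = [0x2b, 0x04, 0x23, 0x8a, 0x8d, 0xfa, 0xd1, 0x6b]
t1 = [0x6b, 0x04, 0xfa, 0x8d, 0x8a, 0xfa, 0x04, 0x2b]

RES = [0x6b, 0x04, 0xfa, 0x8d, 0x8a, 0xfa, 0x04, 0x2b]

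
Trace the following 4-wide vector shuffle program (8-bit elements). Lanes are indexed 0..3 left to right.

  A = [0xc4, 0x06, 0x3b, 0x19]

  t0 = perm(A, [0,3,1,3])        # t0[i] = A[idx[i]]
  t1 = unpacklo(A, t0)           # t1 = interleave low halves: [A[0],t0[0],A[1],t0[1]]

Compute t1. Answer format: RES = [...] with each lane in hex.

→ t0 |c4|19|06|19|
→ t1 |c4|c4|06|19|

RES = [0xc4, 0xc4, 0x06, 0x19]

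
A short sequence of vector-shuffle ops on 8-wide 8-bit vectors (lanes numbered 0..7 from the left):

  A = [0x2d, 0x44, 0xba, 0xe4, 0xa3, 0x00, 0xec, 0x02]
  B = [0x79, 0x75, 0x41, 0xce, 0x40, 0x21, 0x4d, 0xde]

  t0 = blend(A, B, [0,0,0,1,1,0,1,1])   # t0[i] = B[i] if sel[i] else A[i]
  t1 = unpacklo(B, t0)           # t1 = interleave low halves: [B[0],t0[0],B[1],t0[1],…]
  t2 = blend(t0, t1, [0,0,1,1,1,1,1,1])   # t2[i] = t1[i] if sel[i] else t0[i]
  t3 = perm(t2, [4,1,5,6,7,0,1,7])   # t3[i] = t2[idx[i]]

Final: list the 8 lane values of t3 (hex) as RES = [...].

RES = [0x41, 0x44, 0xba, 0xce, 0xce, 0x2d, 0x44, 0xce]

  t0: 2d 44 ba ce 40 00 4d de
  t1: 79 2d 75 44 41 ba ce ce
  t2: 2d 44 75 44 41 ba ce ce
  t3: 41 44 ba ce ce 2d 44 ce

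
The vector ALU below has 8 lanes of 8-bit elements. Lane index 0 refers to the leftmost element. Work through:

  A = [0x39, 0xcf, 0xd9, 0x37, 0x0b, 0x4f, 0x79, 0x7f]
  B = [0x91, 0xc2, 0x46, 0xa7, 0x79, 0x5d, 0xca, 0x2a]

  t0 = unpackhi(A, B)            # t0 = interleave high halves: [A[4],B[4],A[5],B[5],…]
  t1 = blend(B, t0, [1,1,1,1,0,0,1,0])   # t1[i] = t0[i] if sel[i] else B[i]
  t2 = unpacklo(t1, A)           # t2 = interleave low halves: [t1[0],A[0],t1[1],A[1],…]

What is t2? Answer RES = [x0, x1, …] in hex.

RES = [ 0x0b  0x39  0x79  0xcf  0x4f  0xd9  0x5d  0x37 ]

t0 = [0x0b, 0x79, 0x4f, 0x5d, 0x79, 0xca, 0x7f, 0x2a]
t1 = [0x0b, 0x79, 0x4f, 0x5d, 0x79, 0x5d, 0x7f, 0x2a]
t2 = [0x0b, 0x39, 0x79, 0xcf, 0x4f, 0xd9, 0x5d, 0x37]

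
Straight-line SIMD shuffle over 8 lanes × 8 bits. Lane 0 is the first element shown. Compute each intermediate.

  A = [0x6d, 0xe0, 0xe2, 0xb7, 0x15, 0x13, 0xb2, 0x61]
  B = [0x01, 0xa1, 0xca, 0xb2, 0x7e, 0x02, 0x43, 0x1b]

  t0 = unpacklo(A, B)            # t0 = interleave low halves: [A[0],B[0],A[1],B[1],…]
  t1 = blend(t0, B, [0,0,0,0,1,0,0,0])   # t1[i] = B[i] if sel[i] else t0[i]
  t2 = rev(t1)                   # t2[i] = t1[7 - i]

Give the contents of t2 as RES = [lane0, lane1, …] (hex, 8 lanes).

RES = [ 0xb2  0xb7  0xca  0x7e  0xa1  0xe0  0x01  0x6d ]

t0 = [0x6d, 0x01, 0xe0, 0xa1, 0xe2, 0xca, 0xb7, 0xb2]
t1 = [0x6d, 0x01, 0xe0, 0xa1, 0x7e, 0xca, 0xb7, 0xb2]
t2 = [0xb2, 0xb7, 0xca, 0x7e, 0xa1, 0xe0, 0x01, 0x6d]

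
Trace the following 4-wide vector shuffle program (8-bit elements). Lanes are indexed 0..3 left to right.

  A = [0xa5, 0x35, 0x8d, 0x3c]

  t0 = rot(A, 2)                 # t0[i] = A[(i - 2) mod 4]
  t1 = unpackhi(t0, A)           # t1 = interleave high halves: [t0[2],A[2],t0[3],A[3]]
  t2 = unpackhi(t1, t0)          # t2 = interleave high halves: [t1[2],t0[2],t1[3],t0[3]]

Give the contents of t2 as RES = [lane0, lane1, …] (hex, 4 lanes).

t0 = [0x8d, 0x3c, 0xa5, 0x35]
t1 = [0xa5, 0x8d, 0x35, 0x3c]
t2 = [0x35, 0xa5, 0x3c, 0x35]

RES = [ 0x35  0xa5  0x3c  0x35 ]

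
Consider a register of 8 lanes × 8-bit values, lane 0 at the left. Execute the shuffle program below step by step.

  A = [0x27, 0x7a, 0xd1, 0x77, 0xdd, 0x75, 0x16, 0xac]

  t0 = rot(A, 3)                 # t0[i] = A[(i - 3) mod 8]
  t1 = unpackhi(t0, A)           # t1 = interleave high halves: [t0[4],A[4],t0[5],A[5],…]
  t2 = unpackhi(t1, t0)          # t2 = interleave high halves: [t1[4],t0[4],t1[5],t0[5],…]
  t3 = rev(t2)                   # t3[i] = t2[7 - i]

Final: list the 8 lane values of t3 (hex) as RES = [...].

RES = [0xdd, 0xac, 0x77, 0xdd, 0xd1, 0x16, 0x7a, 0x77]

→ t0 |75|16|ac|27|7a|d1|77|dd|
→ t1 |7a|dd|d1|75|77|16|dd|ac|
→ t2 |77|7a|16|d1|dd|77|ac|dd|
→ t3 |dd|ac|77|dd|d1|16|7a|77|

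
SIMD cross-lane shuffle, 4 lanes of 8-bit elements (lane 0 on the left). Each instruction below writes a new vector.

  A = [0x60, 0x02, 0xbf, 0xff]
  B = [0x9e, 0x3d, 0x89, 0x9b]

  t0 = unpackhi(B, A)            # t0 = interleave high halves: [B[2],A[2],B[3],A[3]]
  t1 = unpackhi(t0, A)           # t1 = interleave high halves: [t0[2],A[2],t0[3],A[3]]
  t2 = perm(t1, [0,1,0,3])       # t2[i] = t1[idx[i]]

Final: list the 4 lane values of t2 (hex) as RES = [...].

RES = [0x9b, 0xbf, 0x9b, 0xff]

  t0: 89 bf 9b ff
  t1: 9b bf ff ff
  t2: 9b bf 9b ff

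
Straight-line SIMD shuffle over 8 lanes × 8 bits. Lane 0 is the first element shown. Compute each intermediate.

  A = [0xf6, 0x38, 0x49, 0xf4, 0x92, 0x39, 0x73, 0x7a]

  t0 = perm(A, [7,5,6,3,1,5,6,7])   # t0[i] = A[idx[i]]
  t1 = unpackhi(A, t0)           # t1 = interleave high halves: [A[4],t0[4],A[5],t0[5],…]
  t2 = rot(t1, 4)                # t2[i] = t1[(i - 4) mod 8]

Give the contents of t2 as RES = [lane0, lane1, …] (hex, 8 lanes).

RES = [ 0x73  0x73  0x7a  0x7a  0x92  0x38  0x39  0x39 ]

→ t0 |7a|39|73|f4|38|39|73|7a|
→ t1 |92|38|39|39|73|73|7a|7a|
→ t2 |73|73|7a|7a|92|38|39|39|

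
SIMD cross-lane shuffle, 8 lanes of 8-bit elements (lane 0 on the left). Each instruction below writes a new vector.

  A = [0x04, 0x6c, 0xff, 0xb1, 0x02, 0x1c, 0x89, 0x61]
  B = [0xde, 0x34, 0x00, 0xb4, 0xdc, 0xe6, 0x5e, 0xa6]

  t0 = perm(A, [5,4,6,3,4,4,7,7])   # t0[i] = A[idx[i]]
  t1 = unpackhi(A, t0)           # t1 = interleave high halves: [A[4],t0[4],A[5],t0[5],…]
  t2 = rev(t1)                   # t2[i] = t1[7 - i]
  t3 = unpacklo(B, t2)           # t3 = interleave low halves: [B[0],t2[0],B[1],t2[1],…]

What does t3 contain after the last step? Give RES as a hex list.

t0 = [0x1c, 0x02, 0x89, 0xb1, 0x02, 0x02, 0x61, 0x61]
t1 = [0x02, 0x02, 0x1c, 0x02, 0x89, 0x61, 0x61, 0x61]
t2 = [0x61, 0x61, 0x61, 0x89, 0x02, 0x1c, 0x02, 0x02]
t3 = [0xde, 0x61, 0x34, 0x61, 0x00, 0x61, 0xb4, 0x89]

RES = [0xde, 0x61, 0x34, 0x61, 0x00, 0x61, 0xb4, 0x89]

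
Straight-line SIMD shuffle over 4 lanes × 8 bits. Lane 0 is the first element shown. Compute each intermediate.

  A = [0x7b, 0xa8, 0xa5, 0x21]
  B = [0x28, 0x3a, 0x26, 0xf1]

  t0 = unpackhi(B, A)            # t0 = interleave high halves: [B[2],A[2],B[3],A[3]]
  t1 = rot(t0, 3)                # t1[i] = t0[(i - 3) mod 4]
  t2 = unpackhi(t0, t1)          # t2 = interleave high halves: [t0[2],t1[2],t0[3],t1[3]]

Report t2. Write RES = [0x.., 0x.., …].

  t0: 26 a5 f1 21
  t1: a5 f1 21 26
  t2: f1 21 21 26

RES = [ 0xf1  0x21  0x21  0x26 ]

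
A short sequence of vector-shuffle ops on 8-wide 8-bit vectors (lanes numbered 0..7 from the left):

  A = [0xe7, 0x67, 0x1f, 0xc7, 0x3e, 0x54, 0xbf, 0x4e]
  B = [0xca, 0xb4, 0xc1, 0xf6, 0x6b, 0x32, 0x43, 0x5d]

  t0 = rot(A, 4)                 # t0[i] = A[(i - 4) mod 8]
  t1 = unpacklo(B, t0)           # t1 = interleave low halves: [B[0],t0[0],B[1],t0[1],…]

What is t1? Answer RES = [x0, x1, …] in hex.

t0 = [0x3e, 0x54, 0xbf, 0x4e, 0xe7, 0x67, 0x1f, 0xc7]
t1 = [0xca, 0x3e, 0xb4, 0x54, 0xc1, 0xbf, 0xf6, 0x4e]

RES = [ 0xca  0x3e  0xb4  0x54  0xc1  0xbf  0xf6  0x4e ]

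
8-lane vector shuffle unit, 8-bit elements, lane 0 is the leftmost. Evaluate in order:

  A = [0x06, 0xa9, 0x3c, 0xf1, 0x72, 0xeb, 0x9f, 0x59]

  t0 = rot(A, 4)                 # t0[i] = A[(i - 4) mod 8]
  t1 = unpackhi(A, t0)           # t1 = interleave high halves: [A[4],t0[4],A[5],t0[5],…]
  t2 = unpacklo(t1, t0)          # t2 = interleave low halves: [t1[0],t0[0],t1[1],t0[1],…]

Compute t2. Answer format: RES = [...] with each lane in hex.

RES = [ 0x72  0x72  0x06  0xeb  0xeb  0x9f  0xa9  0x59 ]

→ t0 |72|eb|9f|59|06|a9|3c|f1|
→ t1 |72|06|eb|a9|9f|3c|59|f1|
→ t2 |72|72|06|eb|eb|9f|a9|59|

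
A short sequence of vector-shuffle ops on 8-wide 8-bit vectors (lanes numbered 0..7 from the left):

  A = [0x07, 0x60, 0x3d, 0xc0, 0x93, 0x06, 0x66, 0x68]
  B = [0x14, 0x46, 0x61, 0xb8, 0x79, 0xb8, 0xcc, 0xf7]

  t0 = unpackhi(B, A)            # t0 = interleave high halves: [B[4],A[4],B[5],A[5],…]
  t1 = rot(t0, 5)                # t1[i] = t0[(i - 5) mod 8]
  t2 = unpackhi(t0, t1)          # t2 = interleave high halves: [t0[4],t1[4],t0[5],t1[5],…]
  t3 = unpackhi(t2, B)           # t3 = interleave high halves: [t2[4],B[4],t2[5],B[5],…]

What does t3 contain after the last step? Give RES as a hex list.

RES = [ 0xf7  0x79  0x93  0xb8  0x68  0xcc  0xb8  0xf7 ]

  t0: 79 93 b8 06 cc 66 f7 68
  t1: 06 cc 66 f7 68 79 93 b8
  t2: cc 68 66 79 f7 93 68 b8
  t3: f7 79 93 b8 68 cc b8 f7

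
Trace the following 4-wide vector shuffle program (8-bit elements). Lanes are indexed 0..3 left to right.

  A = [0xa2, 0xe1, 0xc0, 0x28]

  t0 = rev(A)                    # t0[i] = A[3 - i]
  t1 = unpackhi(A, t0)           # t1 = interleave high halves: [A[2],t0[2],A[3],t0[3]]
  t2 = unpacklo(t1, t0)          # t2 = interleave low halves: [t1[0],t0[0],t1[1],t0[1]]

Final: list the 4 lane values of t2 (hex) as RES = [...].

RES = [ 0xc0  0x28  0xe1  0xc0 ]

→ t0 |28|c0|e1|a2|
→ t1 |c0|e1|28|a2|
→ t2 |c0|28|e1|c0|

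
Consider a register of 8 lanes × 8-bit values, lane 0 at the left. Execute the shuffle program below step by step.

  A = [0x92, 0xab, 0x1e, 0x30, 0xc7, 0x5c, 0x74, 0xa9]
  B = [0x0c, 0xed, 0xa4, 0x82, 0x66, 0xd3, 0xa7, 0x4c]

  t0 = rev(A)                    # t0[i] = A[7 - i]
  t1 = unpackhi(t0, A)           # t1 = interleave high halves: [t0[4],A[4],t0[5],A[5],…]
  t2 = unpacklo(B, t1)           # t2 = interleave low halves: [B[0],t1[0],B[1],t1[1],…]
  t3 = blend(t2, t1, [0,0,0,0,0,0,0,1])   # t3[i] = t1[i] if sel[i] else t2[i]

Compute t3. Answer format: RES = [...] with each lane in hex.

RES = [ 0x0c  0x30  0xed  0xc7  0xa4  0x1e  0x82  0xa9 ]

  t0: a9 74 5c c7 30 1e ab 92
  t1: 30 c7 1e 5c ab 74 92 a9
  t2: 0c 30 ed c7 a4 1e 82 5c
  t3: 0c 30 ed c7 a4 1e 82 a9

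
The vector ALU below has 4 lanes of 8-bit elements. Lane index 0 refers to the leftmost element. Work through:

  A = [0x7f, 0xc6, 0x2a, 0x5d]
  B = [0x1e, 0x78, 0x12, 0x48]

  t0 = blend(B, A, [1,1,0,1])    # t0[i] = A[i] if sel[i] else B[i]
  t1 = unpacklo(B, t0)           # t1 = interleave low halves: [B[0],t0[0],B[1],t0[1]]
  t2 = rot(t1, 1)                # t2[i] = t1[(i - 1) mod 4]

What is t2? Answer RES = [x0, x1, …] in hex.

RES = [ 0xc6  0x1e  0x7f  0x78 ]

t0 = [0x7f, 0xc6, 0x12, 0x5d]
t1 = [0x1e, 0x7f, 0x78, 0xc6]
t2 = [0xc6, 0x1e, 0x7f, 0x78]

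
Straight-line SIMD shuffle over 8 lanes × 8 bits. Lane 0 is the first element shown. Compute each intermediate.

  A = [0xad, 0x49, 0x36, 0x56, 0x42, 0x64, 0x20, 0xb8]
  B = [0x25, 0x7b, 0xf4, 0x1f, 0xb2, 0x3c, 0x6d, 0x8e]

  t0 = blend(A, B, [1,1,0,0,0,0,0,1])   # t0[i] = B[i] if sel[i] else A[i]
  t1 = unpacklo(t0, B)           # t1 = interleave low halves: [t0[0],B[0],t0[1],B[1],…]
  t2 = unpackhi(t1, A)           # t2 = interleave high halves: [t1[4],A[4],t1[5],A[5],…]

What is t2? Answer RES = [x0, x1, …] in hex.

→ t0 |25|7b|36|56|42|64|20|8e|
→ t1 |25|25|7b|7b|36|f4|56|1f|
→ t2 |36|42|f4|64|56|20|1f|b8|

RES = [0x36, 0x42, 0xf4, 0x64, 0x56, 0x20, 0x1f, 0xb8]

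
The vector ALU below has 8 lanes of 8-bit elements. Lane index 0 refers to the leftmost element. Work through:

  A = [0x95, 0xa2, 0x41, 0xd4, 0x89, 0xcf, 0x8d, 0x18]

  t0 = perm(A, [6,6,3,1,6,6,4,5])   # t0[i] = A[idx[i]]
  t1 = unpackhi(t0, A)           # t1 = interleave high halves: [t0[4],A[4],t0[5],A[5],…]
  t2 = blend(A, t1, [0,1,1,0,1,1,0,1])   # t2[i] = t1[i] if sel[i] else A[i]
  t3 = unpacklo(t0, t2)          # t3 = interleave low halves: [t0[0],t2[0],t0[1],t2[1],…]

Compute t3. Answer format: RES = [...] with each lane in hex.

RES = [ 0x8d  0x95  0x8d  0x89  0xd4  0x8d  0xa2  0xd4 ]

→ t0 |8d|8d|d4|a2|8d|8d|89|cf|
→ t1 |8d|89|8d|cf|89|8d|cf|18|
→ t2 |95|89|8d|d4|89|8d|8d|18|
→ t3 |8d|95|8d|89|d4|8d|a2|d4|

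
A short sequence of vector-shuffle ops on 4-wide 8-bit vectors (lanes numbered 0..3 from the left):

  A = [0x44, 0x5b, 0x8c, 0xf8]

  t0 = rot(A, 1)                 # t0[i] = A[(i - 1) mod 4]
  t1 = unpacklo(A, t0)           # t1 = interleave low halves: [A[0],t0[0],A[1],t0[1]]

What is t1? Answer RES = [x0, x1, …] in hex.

t0 = [0xf8, 0x44, 0x5b, 0x8c]
t1 = [0x44, 0xf8, 0x5b, 0x44]

RES = [0x44, 0xf8, 0x5b, 0x44]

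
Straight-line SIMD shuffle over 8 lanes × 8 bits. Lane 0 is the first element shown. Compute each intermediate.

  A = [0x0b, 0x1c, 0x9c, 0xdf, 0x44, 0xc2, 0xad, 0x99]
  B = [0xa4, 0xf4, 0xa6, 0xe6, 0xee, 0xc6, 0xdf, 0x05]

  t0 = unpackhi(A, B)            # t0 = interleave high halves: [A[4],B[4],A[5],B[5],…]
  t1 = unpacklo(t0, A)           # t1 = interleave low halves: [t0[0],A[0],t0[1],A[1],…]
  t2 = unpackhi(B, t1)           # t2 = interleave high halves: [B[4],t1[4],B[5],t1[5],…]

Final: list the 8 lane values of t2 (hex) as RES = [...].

RES = [ 0xee  0xc2  0xc6  0x9c  0xdf  0xc6  0x05  0xdf ]

t0 = [0x44, 0xee, 0xc2, 0xc6, 0xad, 0xdf, 0x99, 0x05]
t1 = [0x44, 0x0b, 0xee, 0x1c, 0xc2, 0x9c, 0xc6, 0xdf]
t2 = [0xee, 0xc2, 0xc6, 0x9c, 0xdf, 0xc6, 0x05, 0xdf]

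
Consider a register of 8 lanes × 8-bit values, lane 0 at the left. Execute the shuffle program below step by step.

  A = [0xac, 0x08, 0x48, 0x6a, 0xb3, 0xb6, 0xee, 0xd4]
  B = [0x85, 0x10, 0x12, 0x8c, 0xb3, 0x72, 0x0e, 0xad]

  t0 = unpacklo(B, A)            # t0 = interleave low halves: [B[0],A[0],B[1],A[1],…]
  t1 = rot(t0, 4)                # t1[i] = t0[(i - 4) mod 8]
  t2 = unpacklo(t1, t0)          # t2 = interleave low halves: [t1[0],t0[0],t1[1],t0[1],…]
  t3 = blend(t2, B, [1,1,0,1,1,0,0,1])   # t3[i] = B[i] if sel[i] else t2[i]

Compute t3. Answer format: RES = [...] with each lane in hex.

t0 = [0x85, 0xac, 0x10, 0x08, 0x12, 0x48, 0x8c, 0x6a]
t1 = [0x12, 0x48, 0x8c, 0x6a, 0x85, 0xac, 0x10, 0x08]
t2 = [0x12, 0x85, 0x48, 0xac, 0x8c, 0x10, 0x6a, 0x08]
t3 = [0x85, 0x10, 0x48, 0x8c, 0xb3, 0x10, 0x6a, 0xad]

RES = [ 0x85  0x10  0x48  0x8c  0xb3  0x10  0x6a  0xad ]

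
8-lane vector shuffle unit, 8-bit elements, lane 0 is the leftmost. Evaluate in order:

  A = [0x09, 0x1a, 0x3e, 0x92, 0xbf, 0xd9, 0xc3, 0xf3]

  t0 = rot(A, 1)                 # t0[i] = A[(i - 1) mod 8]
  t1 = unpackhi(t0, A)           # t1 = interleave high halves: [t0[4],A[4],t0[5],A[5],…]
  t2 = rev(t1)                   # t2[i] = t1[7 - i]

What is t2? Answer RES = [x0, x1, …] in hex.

RES = [0xf3, 0xc3, 0xc3, 0xd9, 0xd9, 0xbf, 0xbf, 0x92]

→ t0 |f3|09|1a|3e|92|bf|d9|c3|
→ t1 |92|bf|bf|d9|d9|c3|c3|f3|
→ t2 |f3|c3|c3|d9|d9|bf|bf|92|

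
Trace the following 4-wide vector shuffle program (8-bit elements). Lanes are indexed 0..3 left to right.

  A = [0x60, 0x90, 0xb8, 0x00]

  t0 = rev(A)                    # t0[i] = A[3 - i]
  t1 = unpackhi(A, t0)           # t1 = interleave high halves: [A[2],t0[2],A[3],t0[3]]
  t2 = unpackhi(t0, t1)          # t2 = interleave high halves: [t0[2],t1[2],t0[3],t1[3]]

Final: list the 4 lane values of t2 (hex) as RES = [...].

→ t0 |00|b8|90|60|
→ t1 |b8|90|00|60|
→ t2 |90|00|60|60|

RES = [0x90, 0x00, 0x60, 0x60]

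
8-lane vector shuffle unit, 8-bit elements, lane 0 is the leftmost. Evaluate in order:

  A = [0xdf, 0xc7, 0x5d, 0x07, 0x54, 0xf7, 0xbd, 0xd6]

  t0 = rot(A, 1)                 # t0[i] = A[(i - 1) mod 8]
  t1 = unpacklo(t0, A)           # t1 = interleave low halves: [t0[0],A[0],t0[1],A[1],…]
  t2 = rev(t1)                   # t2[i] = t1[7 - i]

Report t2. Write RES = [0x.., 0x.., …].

  t0: d6 df c7 5d 07 54 f7 bd
  t1: d6 df df c7 c7 5d 5d 07
  t2: 07 5d 5d c7 c7 df df d6

RES = [0x07, 0x5d, 0x5d, 0xc7, 0xc7, 0xdf, 0xdf, 0xd6]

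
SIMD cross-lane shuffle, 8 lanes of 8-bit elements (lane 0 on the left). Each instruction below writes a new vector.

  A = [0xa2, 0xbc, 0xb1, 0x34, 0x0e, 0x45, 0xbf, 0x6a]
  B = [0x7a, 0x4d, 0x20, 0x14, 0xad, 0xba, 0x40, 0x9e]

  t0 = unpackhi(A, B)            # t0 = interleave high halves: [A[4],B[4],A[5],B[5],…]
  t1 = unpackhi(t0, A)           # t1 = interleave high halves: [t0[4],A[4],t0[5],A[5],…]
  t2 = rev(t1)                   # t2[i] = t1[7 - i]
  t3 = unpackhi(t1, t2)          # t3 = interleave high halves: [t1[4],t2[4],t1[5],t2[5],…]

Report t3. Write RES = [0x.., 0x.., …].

t0 = [0x0e, 0xad, 0x45, 0xba, 0xbf, 0x40, 0x6a, 0x9e]
t1 = [0xbf, 0x0e, 0x40, 0x45, 0x6a, 0xbf, 0x9e, 0x6a]
t2 = [0x6a, 0x9e, 0xbf, 0x6a, 0x45, 0x40, 0x0e, 0xbf]
t3 = [0x6a, 0x45, 0xbf, 0x40, 0x9e, 0x0e, 0x6a, 0xbf]

RES = [ 0x6a  0x45  0xbf  0x40  0x9e  0x0e  0x6a  0xbf ]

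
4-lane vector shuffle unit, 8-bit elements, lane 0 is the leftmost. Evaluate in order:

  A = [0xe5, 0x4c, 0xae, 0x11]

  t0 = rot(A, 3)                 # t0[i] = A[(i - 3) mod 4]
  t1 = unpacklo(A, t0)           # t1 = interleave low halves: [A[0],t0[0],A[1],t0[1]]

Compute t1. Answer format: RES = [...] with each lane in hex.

→ t0 |4c|ae|11|e5|
→ t1 |e5|4c|4c|ae|

RES = [ 0xe5  0x4c  0x4c  0xae ]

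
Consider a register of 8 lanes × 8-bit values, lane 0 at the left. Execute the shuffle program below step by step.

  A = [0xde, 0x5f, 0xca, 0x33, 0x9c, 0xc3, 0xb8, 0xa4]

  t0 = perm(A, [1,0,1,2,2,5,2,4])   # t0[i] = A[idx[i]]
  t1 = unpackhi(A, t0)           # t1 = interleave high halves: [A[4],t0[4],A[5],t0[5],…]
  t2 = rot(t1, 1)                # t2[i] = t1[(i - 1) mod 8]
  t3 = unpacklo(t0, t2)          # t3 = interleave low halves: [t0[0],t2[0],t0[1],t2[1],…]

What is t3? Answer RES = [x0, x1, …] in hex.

t0 = [0x5f, 0xde, 0x5f, 0xca, 0xca, 0xc3, 0xca, 0x9c]
t1 = [0x9c, 0xca, 0xc3, 0xc3, 0xb8, 0xca, 0xa4, 0x9c]
t2 = [0x9c, 0x9c, 0xca, 0xc3, 0xc3, 0xb8, 0xca, 0xa4]
t3 = [0x5f, 0x9c, 0xde, 0x9c, 0x5f, 0xca, 0xca, 0xc3]

RES = [0x5f, 0x9c, 0xde, 0x9c, 0x5f, 0xca, 0xca, 0xc3]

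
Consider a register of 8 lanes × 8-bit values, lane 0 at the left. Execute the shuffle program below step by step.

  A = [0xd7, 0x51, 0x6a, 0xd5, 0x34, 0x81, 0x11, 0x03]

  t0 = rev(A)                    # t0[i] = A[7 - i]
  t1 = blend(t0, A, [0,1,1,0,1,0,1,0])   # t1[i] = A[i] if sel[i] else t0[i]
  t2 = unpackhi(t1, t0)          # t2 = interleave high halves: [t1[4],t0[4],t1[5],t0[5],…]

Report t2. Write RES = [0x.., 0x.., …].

  t0: 03 11 81 34 d5 6a 51 d7
  t1: 03 51 6a 34 34 6a 11 d7
  t2: 34 d5 6a 6a 11 51 d7 d7

RES = [ 0x34  0xd5  0x6a  0x6a  0x11  0x51  0xd7  0xd7 ]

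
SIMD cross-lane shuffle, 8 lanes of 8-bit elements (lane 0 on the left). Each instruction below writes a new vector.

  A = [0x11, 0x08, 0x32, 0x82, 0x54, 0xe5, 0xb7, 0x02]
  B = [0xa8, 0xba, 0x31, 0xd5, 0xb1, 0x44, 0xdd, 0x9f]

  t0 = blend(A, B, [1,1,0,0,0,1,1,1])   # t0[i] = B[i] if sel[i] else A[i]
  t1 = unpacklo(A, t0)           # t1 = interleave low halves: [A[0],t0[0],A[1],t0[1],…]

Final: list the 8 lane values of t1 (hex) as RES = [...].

RES = [ 0x11  0xa8  0x08  0xba  0x32  0x32  0x82  0x82 ]

→ t0 |a8|ba|32|82|54|44|dd|9f|
→ t1 |11|a8|08|ba|32|32|82|82|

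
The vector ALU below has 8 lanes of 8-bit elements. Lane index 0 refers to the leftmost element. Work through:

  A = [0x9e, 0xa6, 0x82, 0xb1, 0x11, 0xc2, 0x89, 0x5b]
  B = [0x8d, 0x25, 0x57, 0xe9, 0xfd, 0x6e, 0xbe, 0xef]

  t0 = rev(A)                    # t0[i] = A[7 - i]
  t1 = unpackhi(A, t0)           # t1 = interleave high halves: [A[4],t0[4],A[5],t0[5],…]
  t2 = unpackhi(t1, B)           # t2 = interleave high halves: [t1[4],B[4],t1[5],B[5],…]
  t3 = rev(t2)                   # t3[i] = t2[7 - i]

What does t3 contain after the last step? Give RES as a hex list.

RES = [ 0xef  0x9e  0xbe  0x5b  0x6e  0xa6  0xfd  0x89 ]

t0 = [0x5b, 0x89, 0xc2, 0x11, 0xb1, 0x82, 0xa6, 0x9e]
t1 = [0x11, 0xb1, 0xc2, 0x82, 0x89, 0xa6, 0x5b, 0x9e]
t2 = [0x89, 0xfd, 0xa6, 0x6e, 0x5b, 0xbe, 0x9e, 0xef]
t3 = [0xef, 0x9e, 0xbe, 0x5b, 0x6e, 0xa6, 0xfd, 0x89]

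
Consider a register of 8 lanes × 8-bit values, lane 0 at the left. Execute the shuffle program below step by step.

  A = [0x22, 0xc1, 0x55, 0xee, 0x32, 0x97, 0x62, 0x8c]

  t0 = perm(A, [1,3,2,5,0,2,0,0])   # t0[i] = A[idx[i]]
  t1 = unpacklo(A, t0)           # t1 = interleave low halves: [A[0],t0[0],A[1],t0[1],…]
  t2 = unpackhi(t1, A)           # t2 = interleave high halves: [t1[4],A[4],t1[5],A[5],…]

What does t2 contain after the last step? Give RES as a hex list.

RES = [0x55, 0x32, 0x55, 0x97, 0xee, 0x62, 0x97, 0x8c]

t0 = [0xc1, 0xee, 0x55, 0x97, 0x22, 0x55, 0x22, 0x22]
t1 = [0x22, 0xc1, 0xc1, 0xee, 0x55, 0x55, 0xee, 0x97]
t2 = [0x55, 0x32, 0x55, 0x97, 0xee, 0x62, 0x97, 0x8c]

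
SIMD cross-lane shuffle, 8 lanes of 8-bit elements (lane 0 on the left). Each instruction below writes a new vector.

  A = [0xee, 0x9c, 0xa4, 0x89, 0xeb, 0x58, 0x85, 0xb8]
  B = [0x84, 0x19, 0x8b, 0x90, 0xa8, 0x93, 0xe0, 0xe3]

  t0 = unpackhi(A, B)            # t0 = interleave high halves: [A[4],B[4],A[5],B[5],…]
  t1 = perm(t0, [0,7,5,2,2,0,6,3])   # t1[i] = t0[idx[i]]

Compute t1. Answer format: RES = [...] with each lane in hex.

  t0: eb a8 58 93 85 e0 b8 e3
  t1: eb e3 e0 58 58 eb b8 93

RES = [ 0xeb  0xe3  0xe0  0x58  0x58  0xeb  0xb8  0x93 ]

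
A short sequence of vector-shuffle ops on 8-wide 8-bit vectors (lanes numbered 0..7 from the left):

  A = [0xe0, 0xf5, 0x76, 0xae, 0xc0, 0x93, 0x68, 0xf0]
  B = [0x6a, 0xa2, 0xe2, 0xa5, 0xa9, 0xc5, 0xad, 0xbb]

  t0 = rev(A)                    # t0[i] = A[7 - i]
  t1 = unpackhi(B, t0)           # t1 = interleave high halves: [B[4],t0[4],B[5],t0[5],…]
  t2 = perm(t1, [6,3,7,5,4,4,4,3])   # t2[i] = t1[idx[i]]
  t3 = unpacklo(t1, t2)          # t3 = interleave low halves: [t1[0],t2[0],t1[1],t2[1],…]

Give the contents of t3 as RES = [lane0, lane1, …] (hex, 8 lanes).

RES = [ 0xa9  0xbb  0xae  0x76  0xc5  0xe0  0x76  0xf5 ]

t0 = [0xf0, 0x68, 0x93, 0xc0, 0xae, 0x76, 0xf5, 0xe0]
t1 = [0xa9, 0xae, 0xc5, 0x76, 0xad, 0xf5, 0xbb, 0xe0]
t2 = [0xbb, 0x76, 0xe0, 0xf5, 0xad, 0xad, 0xad, 0x76]
t3 = [0xa9, 0xbb, 0xae, 0x76, 0xc5, 0xe0, 0x76, 0xf5]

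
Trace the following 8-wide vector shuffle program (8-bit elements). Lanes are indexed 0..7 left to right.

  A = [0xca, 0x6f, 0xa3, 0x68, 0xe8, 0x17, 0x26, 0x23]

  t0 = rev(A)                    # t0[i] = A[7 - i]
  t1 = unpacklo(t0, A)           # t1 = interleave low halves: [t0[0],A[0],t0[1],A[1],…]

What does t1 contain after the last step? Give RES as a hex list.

RES = [ 0x23  0xca  0x26  0x6f  0x17  0xa3  0xe8  0x68 ]

t0 = [0x23, 0x26, 0x17, 0xe8, 0x68, 0xa3, 0x6f, 0xca]
t1 = [0x23, 0xca, 0x26, 0x6f, 0x17, 0xa3, 0xe8, 0x68]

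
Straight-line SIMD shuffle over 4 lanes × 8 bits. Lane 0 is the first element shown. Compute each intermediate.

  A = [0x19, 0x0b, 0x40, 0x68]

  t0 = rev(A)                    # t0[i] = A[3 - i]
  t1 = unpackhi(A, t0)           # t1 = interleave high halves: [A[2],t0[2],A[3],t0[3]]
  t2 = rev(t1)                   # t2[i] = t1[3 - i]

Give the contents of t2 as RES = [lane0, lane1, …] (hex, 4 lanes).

RES = [ 0x19  0x68  0x0b  0x40 ]

→ t0 |68|40|0b|19|
→ t1 |40|0b|68|19|
→ t2 |19|68|0b|40|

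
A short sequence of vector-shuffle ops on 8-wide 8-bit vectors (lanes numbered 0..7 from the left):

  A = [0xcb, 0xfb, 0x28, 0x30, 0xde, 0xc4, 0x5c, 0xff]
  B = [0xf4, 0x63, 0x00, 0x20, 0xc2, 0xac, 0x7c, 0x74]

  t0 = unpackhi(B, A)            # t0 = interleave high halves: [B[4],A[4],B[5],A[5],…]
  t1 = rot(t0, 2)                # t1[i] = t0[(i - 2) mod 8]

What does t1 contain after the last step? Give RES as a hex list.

RES = [0x74, 0xff, 0xc2, 0xde, 0xac, 0xc4, 0x7c, 0x5c]

→ t0 |c2|de|ac|c4|7c|5c|74|ff|
→ t1 |74|ff|c2|de|ac|c4|7c|5c|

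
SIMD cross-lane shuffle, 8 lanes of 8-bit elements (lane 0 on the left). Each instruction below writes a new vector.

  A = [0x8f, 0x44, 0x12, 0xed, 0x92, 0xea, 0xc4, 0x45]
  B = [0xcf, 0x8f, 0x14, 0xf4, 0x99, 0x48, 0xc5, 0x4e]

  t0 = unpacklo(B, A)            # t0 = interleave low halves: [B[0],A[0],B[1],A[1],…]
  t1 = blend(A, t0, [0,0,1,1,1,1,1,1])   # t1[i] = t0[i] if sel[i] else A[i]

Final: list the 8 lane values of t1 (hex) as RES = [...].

RES = [ 0x8f  0x44  0x8f  0x44  0x14  0x12  0xf4  0xed ]

t0 = [0xcf, 0x8f, 0x8f, 0x44, 0x14, 0x12, 0xf4, 0xed]
t1 = [0x8f, 0x44, 0x8f, 0x44, 0x14, 0x12, 0xf4, 0xed]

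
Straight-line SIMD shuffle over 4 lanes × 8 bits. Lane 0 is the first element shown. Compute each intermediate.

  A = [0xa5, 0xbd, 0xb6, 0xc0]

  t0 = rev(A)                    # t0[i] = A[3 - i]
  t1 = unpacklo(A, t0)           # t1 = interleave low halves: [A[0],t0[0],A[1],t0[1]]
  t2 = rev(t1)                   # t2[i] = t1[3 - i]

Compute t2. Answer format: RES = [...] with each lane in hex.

→ t0 |c0|b6|bd|a5|
→ t1 |a5|c0|bd|b6|
→ t2 |b6|bd|c0|a5|

RES = [0xb6, 0xbd, 0xc0, 0xa5]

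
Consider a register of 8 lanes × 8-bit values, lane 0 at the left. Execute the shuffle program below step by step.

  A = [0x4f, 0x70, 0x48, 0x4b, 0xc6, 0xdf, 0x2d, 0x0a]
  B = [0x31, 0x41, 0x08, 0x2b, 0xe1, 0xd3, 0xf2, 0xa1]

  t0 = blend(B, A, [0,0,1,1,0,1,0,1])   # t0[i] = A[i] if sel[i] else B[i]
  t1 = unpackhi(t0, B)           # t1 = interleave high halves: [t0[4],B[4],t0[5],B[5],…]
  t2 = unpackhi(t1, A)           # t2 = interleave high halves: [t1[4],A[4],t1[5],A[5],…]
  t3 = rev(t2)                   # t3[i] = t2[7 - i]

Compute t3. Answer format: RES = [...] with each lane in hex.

RES = [0x0a, 0xa1, 0x2d, 0x0a, 0xdf, 0xf2, 0xc6, 0xf2]

→ t0 |31|41|48|4b|e1|df|f2|0a|
→ t1 |e1|e1|df|d3|f2|f2|0a|a1|
→ t2 |f2|c6|f2|df|0a|2d|a1|0a|
→ t3 |0a|a1|2d|0a|df|f2|c6|f2|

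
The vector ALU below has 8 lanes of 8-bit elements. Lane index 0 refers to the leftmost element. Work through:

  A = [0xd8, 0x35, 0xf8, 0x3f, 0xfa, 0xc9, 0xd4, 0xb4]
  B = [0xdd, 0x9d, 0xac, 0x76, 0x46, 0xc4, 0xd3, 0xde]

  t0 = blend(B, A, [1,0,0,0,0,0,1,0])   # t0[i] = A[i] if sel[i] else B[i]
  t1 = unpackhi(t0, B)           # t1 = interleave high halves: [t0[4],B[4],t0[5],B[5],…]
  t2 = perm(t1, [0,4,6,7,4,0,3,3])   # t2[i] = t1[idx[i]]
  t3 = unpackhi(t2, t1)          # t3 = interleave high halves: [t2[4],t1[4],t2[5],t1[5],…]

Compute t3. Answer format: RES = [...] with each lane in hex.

→ t0 |d8|9d|ac|76|46|c4|d4|de|
→ t1 |46|46|c4|c4|d4|d3|de|de|
→ t2 |46|d4|de|de|d4|46|c4|c4|
→ t3 |d4|d4|46|d3|c4|de|c4|de|

RES = [ 0xd4  0xd4  0x46  0xd3  0xc4  0xde  0xc4  0xde ]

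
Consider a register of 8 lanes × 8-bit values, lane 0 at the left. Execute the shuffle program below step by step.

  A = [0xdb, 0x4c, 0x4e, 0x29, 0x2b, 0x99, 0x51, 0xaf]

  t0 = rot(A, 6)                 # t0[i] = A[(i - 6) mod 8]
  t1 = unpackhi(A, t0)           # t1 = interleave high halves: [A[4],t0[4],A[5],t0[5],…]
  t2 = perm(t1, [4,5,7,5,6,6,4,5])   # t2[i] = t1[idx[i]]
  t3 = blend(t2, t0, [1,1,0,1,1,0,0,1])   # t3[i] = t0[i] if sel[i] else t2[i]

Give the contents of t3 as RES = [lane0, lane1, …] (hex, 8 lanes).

RES = [ 0x4e  0x29  0x4c  0x99  0x51  0xaf  0x51  0x4c ]

t0 = [0x4e, 0x29, 0x2b, 0x99, 0x51, 0xaf, 0xdb, 0x4c]
t1 = [0x2b, 0x51, 0x99, 0xaf, 0x51, 0xdb, 0xaf, 0x4c]
t2 = [0x51, 0xdb, 0x4c, 0xdb, 0xaf, 0xaf, 0x51, 0xdb]
t3 = [0x4e, 0x29, 0x4c, 0x99, 0x51, 0xaf, 0x51, 0x4c]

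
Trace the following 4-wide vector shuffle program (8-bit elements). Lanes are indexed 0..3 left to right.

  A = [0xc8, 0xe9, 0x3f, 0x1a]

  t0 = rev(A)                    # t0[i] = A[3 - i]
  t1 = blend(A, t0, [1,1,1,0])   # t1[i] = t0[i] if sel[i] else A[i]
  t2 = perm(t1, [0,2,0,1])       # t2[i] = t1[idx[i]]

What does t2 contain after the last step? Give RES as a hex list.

RES = [ 0x1a  0xe9  0x1a  0x3f ]

→ t0 |1a|3f|e9|c8|
→ t1 |1a|3f|e9|1a|
→ t2 |1a|e9|1a|3f|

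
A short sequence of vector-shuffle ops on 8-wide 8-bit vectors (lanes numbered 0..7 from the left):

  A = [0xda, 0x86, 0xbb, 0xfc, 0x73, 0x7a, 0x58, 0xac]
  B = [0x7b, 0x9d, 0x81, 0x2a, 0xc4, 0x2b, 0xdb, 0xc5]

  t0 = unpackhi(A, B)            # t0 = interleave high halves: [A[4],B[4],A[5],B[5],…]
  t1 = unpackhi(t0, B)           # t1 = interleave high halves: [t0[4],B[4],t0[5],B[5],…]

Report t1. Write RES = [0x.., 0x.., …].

→ t0 |73|c4|7a|2b|58|db|ac|c5|
→ t1 |58|c4|db|2b|ac|db|c5|c5|

RES = [ 0x58  0xc4  0xdb  0x2b  0xac  0xdb  0xc5  0xc5 ]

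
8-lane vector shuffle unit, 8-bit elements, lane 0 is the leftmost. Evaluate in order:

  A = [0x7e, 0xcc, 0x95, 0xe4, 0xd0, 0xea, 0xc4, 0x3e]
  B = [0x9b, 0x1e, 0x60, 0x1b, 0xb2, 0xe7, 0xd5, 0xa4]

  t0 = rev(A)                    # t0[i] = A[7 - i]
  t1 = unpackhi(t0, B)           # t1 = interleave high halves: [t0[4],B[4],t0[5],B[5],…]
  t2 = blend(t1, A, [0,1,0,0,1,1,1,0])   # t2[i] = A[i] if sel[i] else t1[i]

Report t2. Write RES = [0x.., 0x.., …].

RES = [0xe4, 0xcc, 0x95, 0xe7, 0xd0, 0xea, 0xc4, 0xa4]

t0 = [0x3e, 0xc4, 0xea, 0xd0, 0xe4, 0x95, 0xcc, 0x7e]
t1 = [0xe4, 0xb2, 0x95, 0xe7, 0xcc, 0xd5, 0x7e, 0xa4]
t2 = [0xe4, 0xcc, 0x95, 0xe7, 0xd0, 0xea, 0xc4, 0xa4]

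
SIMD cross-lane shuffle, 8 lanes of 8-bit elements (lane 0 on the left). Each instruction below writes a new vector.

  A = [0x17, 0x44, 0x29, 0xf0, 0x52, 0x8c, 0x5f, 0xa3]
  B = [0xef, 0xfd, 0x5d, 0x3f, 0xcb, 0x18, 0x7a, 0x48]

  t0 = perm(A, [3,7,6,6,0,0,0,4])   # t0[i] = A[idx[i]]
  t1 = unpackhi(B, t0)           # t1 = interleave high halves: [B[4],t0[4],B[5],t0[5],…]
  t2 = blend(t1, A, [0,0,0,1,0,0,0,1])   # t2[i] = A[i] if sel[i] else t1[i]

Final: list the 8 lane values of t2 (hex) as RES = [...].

  t0: f0 a3 5f 5f 17 17 17 52
  t1: cb 17 18 17 7a 17 48 52
  t2: cb 17 18 f0 7a 17 48 a3

RES = [0xcb, 0x17, 0x18, 0xf0, 0x7a, 0x17, 0x48, 0xa3]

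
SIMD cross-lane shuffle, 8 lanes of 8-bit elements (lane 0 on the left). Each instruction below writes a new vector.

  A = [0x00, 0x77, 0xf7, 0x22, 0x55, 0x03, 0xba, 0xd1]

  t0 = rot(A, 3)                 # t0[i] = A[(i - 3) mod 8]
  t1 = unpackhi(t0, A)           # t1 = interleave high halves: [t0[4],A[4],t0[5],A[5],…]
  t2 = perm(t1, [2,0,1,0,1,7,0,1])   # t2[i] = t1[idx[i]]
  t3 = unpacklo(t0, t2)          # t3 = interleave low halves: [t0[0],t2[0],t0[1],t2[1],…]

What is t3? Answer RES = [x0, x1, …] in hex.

t0 = [0x03, 0xba, 0xd1, 0x00, 0x77, 0xf7, 0x22, 0x55]
t1 = [0x77, 0x55, 0xf7, 0x03, 0x22, 0xba, 0x55, 0xd1]
t2 = [0xf7, 0x77, 0x55, 0x77, 0x55, 0xd1, 0x77, 0x55]
t3 = [0x03, 0xf7, 0xba, 0x77, 0xd1, 0x55, 0x00, 0x77]

RES = [0x03, 0xf7, 0xba, 0x77, 0xd1, 0x55, 0x00, 0x77]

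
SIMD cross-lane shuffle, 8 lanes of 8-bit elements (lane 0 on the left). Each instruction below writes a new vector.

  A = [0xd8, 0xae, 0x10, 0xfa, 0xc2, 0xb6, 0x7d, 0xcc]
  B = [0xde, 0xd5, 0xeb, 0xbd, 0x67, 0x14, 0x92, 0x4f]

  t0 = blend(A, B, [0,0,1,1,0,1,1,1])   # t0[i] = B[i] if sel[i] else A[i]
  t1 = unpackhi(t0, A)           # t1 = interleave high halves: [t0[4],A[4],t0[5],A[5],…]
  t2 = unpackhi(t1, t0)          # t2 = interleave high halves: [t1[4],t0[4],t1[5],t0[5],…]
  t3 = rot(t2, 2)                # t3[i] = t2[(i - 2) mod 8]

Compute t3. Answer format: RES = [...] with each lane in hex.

→ t0 |d8|ae|eb|bd|c2|14|92|4f|
→ t1 |c2|c2|14|b6|92|7d|4f|cc|
→ t2 |92|c2|7d|14|4f|92|cc|4f|
→ t3 |cc|4f|92|c2|7d|14|4f|92|

RES = [0xcc, 0x4f, 0x92, 0xc2, 0x7d, 0x14, 0x4f, 0x92]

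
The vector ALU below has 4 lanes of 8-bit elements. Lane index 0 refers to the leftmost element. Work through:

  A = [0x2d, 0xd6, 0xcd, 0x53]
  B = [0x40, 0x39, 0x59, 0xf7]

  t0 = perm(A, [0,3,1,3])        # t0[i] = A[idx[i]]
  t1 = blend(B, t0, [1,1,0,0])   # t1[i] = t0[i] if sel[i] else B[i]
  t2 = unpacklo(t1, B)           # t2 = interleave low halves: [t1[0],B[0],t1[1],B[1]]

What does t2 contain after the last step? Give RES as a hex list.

RES = [ 0x2d  0x40  0x53  0x39 ]

→ t0 |2d|53|d6|53|
→ t1 |2d|53|59|f7|
→ t2 |2d|40|53|39|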